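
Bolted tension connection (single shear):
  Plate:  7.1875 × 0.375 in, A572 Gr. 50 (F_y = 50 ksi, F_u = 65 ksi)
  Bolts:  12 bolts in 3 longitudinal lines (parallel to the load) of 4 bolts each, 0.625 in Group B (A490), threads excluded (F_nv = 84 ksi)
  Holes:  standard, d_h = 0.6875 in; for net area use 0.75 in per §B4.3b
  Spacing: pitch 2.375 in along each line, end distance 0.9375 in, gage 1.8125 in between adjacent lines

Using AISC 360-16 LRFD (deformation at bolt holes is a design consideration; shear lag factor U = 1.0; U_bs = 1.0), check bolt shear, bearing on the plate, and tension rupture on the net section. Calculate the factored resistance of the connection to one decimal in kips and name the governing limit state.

Bolt shear: A_b = π(0.625)²/4 = 0.3068 in². φR_n = 0.75 × 84 × 0.3068 × 12 × 1 = 231.9 kips.
Bearing (0.375 in plate, F_u = 65 ksi): end bolts L_c = 0.9375 − 0.6875/2 = 0.59375, R_n = min(1.2×0.59375×0.375×65, 2.4×0.625×0.375×65) = 17.367 kips/bolt; interior L_c = 2.375 − 0.6875 = 1.6875, R_n = 36.563 kips/bolt. φR_n = 0.75 × (3×17.367 + 9×36.563) = 285.9 kips.
Tension rupture (net): A_n = (7.1875 − 3×0.75)×0.375 = 1.8516 in² (U = 1.0, A_e = A_n). φR_n = 0.75 × 65 × 1.8516 = 90.3 kips.
Governing: min(231.9, 285.9, 90.3) = 90.3 kips → net-section rupture.

90.3 kips (net-section rupture governs)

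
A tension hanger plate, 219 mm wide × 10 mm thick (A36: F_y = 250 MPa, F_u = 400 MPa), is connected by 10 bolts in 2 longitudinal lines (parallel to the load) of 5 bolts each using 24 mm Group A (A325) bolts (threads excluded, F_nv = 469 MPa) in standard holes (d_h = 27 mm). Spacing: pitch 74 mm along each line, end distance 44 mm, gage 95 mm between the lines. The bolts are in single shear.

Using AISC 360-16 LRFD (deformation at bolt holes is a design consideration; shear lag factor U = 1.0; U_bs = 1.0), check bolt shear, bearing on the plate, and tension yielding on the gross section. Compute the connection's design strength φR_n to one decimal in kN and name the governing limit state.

Bolt shear: A_b = π(24)²/4 = 452.39 mm². φR_n = 0.75 × 469 × 452.39 × 10 × 1 = 1591.3 kN.
Bearing (10 mm plate, F_u = 400 MPa): end bolts L_c = 44 − 27/2 = 30.5, R_n = min(1.2×30.5×10×400, 2.4×24×10×400) = 146.4 kN/bolt; interior L_c = 74 − 27 = 47, R_n = 225.6 kN/bolt. φR_n = 0.75 × (2×146.4 + 8×225.6) = 1573.2 kN.
Tension yield (gross): A_g = 219×10 = 2190 mm². φR_n = 0.90 × 250 × 2190 = 492.8 kN.
Governing: min(1591.3, 1573.2, 492.8) = 492.8 kN → gross-section yield.

492.8 kN (gross-section yield governs)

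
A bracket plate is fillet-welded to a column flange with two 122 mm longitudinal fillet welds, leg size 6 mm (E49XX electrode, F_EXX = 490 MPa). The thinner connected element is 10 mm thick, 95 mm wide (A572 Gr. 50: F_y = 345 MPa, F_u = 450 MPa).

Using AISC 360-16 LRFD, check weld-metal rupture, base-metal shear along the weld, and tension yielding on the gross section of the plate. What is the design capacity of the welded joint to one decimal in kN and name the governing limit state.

228.2 kN (weld metal governs)

Weld metal: throat = 0.707×6 = 4.242 mm, L = 2×122 = 244 mm. φR_n = 0.75 × 0.6 × 490 × 4.242 × 244 = 228.2 kN.
Base metal shear (10 mm plate): yield φR_n = 1.0×0.6×345×10×244 = 505.1 kN; rupture φR_n = 0.75×0.6×450×10×244 = 494.1 kN; take 494.1 kN (rupture).
Tension yield (gross): A_g = 95×10 = 950 mm². φR_n = 0.90 × 345 × 950 = 295.0 kN.
Governing: min(228.2, 494.1, 295.0) = 228.2 kN → weld metal.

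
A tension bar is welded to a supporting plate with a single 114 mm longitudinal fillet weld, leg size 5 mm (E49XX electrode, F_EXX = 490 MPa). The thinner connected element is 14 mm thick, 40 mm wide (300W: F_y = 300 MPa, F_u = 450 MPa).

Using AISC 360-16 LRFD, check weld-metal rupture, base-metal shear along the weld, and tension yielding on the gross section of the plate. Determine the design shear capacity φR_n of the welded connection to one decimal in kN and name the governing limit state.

88.9 kN (weld metal governs)

Weld metal: throat = 0.707×5 = 3.535 mm, L = 114 mm. φR_n = 0.75 × 0.6 × 490 × 3.535 × 114 = 88.9 kN.
Base metal shear (14 mm plate): yield φR_n = 1.0×0.6×300×14×114 = 287.3 kN; rupture φR_n = 0.75×0.6×450×14×114 = 323.2 kN; take 287.3 kN (yield).
Tension yield (gross): A_g = 40×14 = 560 mm². φR_n = 0.90 × 300 × 560 = 151.2 kN.
Governing: min(88.9, 287.3, 151.2) = 88.9 kN → weld metal.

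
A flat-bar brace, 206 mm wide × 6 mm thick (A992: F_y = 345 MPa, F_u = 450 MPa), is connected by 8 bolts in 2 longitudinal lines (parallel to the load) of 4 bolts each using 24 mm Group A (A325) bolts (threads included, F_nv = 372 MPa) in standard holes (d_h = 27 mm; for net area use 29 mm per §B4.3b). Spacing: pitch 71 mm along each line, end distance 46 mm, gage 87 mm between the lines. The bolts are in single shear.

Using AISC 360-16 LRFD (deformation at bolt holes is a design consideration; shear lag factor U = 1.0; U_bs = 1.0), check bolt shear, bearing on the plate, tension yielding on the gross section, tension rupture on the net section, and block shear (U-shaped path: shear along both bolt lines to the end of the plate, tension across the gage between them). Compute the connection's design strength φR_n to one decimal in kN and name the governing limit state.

Bolt shear: A_b = π(24)²/4 = 452.39 mm². φR_n = 0.75 × 372 × 452.39 × 8 × 1 = 1009.7 kN.
Bearing (6 mm plate, F_u = 450 MPa): end bolts L_c = 46 − 27/2 = 32.5, R_n = min(1.2×32.5×6×450, 2.4×24×6×450) = 105.3 kN/bolt; interior L_c = 71 − 27 = 44, R_n = 142.56 kN/bolt. φR_n = 0.75 × (2×105.3 + 6×142.56) = 799.5 kN.
Tension yield (gross): A_g = 206×6 = 1236 mm². φR_n = 0.90 × 345 × 1236 = 383.8 kN.
Tension rupture (net): A_n = (206 − 2×29)×6 = 888 mm² (U = 1.0, A_e = A_n). φR_n = 0.75 × 450 × 888 = 299.7 kN.
Block shear: shear path 2×[46+3×71] = 2×259 mm, A_gv = 3108, A_nv = 2×(259 − 3.5×29)×6 = 1890 mm²; tension across gage: (87 − 1×29)×6 = 348 mm². R_n = min(0.6×450×1890, 0.6×345×3108) + 1.0×450×348 = min(510.3, 643.36) + 156.6 = 666.9 kN. φR_n = 0.75 × 666.9 = 500.2 kN.
Governing: min(1009.7, 799.5, 383.8, 299.7, 500.2) = 299.7 kN → net-section rupture.

299.7 kN (net-section rupture governs)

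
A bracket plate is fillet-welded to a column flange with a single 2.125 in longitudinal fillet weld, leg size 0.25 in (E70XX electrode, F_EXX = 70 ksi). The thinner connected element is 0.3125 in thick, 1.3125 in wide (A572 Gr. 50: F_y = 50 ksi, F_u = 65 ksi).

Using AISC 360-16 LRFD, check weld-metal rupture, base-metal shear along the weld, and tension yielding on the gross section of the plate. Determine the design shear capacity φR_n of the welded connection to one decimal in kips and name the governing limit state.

11.8 kips (weld metal governs)

Weld metal: throat = 0.707×0.25 = 0.17675 in, L = 2.125 in. φR_n = 0.75 × 0.6 × 70 × 0.17675 × 2.125 = 11.8 kips.
Base metal shear (0.3125 in plate): yield φR_n = 1.0×0.6×50×0.3125×2.125 = 19.9 kips; rupture φR_n = 0.75×0.6×65×0.3125×2.125 = 19.4 kips; take 19.4 kips (rupture).
Tension yield (gross): A_g = 1.3125×0.3125 = 0.41016 in². φR_n = 0.90 × 50 × 0.41016 = 18.5 kips.
Governing: min(11.8, 19.4, 18.5) = 11.8 kips → weld metal.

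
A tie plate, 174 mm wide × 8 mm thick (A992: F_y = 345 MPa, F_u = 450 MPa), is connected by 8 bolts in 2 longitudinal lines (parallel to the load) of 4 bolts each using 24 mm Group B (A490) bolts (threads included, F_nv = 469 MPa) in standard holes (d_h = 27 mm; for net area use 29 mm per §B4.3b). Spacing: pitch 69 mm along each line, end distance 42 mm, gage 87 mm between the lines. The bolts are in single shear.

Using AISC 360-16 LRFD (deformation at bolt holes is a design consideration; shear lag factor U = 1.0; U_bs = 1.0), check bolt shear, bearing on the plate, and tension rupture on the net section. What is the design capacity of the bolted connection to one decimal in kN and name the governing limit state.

Bolt shear: A_b = π(24)²/4 = 452.39 mm². φR_n = 0.75 × 469 × 452.39 × 8 × 1 = 1273.0 kN.
Bearing (8 mm plate, F_u = 450 MPa): end bolts L_c = 42 − 27/2 = 28.5, R_n = min(1.2×28.5×8×450, 2.4×24×8×450) = 123.12 kN/bolt; interior L_c = 69 − 27 = 42, R_n = 181.44 kN/bolt. φR_n = 0.75 × (2×123.12 + 6×181.44) = 1001.2 kN.
Tension rupture (net): A_n = (174 − 2×29)×8 = 928 mm² (U = 1.0, A_e = A_n). φR_n = 0.75 × 450 × 928 = 313.2 kN.
Governing: min(1273.0, 1001.2, 313.2) = 313.2 kN → net-section rupture.

313.2 kN (net-section rupture governs)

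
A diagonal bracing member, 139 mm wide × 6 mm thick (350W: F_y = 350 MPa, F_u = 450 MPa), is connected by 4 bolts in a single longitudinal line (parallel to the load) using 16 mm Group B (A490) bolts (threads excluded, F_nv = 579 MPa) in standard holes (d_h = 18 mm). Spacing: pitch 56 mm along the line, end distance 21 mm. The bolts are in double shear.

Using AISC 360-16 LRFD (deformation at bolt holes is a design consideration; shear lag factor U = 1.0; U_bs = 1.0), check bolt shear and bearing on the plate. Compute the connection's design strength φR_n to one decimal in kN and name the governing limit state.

262.4 kN (bearing governs)

Bolt shear: A_b = π(16)²/4 = 201.06 mm². φR_n = 0.75 × 579 × 201.06 × 4 × 2 = 698.5 kN.
Bearing (6 mm plate, F_u = 450 MPa): end bolts L_c = 21 − 18/2 = 12, R_n = min(1.2×12×6×450, 2.4×16×6×450) = 38.88 kN/bolt; interior L_c = 56 − 18 = 38, R_n = 103.68 kN/bolt. φR_n = 0.75 × (1×38.88 + 3×103.68) = 262.4 kN.
Governing: min(698.5, 262.4) = 262.4 kN → bearing.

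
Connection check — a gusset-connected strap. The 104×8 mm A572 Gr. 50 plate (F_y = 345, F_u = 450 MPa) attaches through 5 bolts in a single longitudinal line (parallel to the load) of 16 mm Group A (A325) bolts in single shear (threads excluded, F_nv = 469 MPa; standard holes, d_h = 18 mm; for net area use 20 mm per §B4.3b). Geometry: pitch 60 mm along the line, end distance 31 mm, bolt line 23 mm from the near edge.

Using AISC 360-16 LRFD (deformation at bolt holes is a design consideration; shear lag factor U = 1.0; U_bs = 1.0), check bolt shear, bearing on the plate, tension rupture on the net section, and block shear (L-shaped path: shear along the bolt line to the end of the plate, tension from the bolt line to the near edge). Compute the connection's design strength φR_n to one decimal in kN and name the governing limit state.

Bolt shear: A_b = π(16)²/4 = 201.06 mm². φR_n = 0.75 × 469 × 201.06 × 5 × 1 = 353.6 kN.
Bearing (8 mm plate, F_u = 450 MPa): end bolts L_c = 31 − 18/2 = 22, R_n = min(1.2×22×8×450, 2.4×16×8×450) = 95.04 kN/bolt; interior L_c = 60 − 18 = 42, R_n = 138.24 kN/bolt. φR_n = 0.75 × (1×95.04 + 4×138.24) = 486.0 kN.
Tension rupture (net): A_n = (104 − 1×20)×8 = 672 mm² (U = 1.0, A_e = A_n). φR_n = 0.75 × 450 × 672 = 226.8 kN.
Block shear: shear path 1×[31+4×60] = 1×271 mm, A_gv = 2168, A_nv = 1×(271 − 4.5×20)×8 = 1448 mm²; tension to near edge: (23 − 0.5×20)×8 = 104 mm². R_n = min(0.6×450×1448, 0.6×345×2168) + 1.0×450×104 = min(390.96, 448.78) + 46.8 = 437.76 kN. φR_n = 0.75 × 437.76 = 328.3 kN.
Governing: min(353.6, 486.0, 226.8, 328.3) = 226.8 kN → net-section rupture.

226.8 kN (net-section rupture governs)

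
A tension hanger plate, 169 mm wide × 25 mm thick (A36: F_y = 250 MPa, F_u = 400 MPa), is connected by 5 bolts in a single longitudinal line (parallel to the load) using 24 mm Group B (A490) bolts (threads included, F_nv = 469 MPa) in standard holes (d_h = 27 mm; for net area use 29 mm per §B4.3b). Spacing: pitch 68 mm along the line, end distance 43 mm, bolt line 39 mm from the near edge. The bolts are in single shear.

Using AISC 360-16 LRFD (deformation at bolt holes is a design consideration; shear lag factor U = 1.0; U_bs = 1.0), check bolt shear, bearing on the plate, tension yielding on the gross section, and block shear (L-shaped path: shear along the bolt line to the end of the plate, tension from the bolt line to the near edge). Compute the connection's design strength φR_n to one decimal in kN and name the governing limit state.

795.6 kN (bolt shear governs)

Bolt shear: A_b = π(24)²/4 = 452.39 mm². φR_n = 0.75 × 469 × 452.39 × 5 × 1 = 795.6 kN.
Bearing (25 mm plate, F_u = 400 MPa): end bolts L_c = 43 − 27/2 = 29.5, R_n = min(1.2×29.5×25×400, 2.4×24×25×400) = 354 kN/bolt; interior L_c = 68 − 27 = 41, R_n = 492 kN/bolt. φR_n = 0.75 × (1×354 + 4×492) = 1741.5 kN.
Tension yield (gross): A_g = 169×25 = 4225 mm². φR_n = 0.90 × 250 × 4225 = 950.6 kN.
Block shear: shear path 1×[43+4×68] = 1×315 mm, A_gv = 7875, A_nv = 1×(315 − 4.5×29)×25 = 4612.5 mm²; tension to near edge: (39 − 0.5×29)×25 = 612.5 mm². R_n = min(0.6×400×4612.5, 0.6×250×7875) + 1.0×400×612.5 = min(1107, 1181.3) + 245 = 1352 kN. φR_n = 0.75 × 1352 = 1014.0 kN.
Governing: min(795.6, 1741.5, 950.6, 1014.0) = 795.6 kN → bolt shear.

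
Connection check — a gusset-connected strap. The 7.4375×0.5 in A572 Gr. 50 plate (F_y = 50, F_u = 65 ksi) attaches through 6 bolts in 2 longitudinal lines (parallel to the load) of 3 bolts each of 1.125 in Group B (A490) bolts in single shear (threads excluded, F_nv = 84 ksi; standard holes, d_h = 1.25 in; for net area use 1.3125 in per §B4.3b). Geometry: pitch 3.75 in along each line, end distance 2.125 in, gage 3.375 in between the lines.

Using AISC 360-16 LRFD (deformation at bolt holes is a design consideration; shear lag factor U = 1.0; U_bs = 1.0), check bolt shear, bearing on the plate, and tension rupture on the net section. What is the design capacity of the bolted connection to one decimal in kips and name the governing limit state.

Bolt shear: A_b = π(1.125)²/4 = 0.99402 in². φR_n = 0.75 × 84 × 0.99402 × 6 × 1 = 375.7 kips.
Bearing (0.5 in plate, F_u = 65 ksi): end bolts L_c = 2.125 − 1.25/2 = 1.5, R_n = min(1.2×1.5×0.5×65, 2.4×1.125×0.5×65) = 58.5 kips/bolt; interior L_c = 3.75 − 1.25 = 2.5, R_n = 87.75 kips/bolt. φR_n = 0.75 × (2×58.5 + 4×87.75) = 351.0 kips.
Tension rupture (net): A_n = (7.4375 − 2×1.3125)×0.5 = 2.4063 in² (U = 1.0, A_e = A_n). φR_n = 0.75 × 65 × 2.4063 = 117.3 kips.
Governing: min(375.7, 351.0, 117.3) = 117.3 kips → net-section rupture.

117.3 kips (net-section rupture governs)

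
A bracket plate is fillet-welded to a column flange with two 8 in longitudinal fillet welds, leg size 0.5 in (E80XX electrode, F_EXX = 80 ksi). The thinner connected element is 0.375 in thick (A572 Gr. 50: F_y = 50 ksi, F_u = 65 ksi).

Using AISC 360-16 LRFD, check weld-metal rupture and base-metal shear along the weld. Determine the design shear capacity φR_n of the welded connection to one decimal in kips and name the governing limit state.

Weld metal: throat = 0.707×0.5 = 0.3535 in, L = 2×8 = 16 in. φR_n = 0.75 × 0.6 × 80 × 0.3535 × 16 = 203.6 kips.
Base metal shear (0.375 in plate): yield φR_n = 1.0×0.6×50×0.375×16 = 180.0 kips; rupture φR_n = 0.75×0.6×65×0.375×16 = 175.5 kips; take 175.5 kips (rupture).
Governing: min(203.6, 175.5) = 175.5 kips → base-metal shear.

175.5 kips (base-metal shear governs)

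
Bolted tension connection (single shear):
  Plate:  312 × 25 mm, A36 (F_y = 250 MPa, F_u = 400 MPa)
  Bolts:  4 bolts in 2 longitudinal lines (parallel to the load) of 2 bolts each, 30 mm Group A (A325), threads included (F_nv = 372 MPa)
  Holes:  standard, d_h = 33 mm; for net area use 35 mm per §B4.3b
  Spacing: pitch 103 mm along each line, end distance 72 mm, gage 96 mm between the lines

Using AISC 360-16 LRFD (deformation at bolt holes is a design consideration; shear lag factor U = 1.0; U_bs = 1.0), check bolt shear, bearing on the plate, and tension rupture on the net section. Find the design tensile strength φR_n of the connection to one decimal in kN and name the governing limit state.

Bolt shear: A_b = π(30)²/4 = 706.86 mm². φR_n = 0.75 × 372 × 706.86 × 4 × 1 = 788.9 kN.
Bearing (25 mm plate, F_u = 400 MPa): end bolts L_c = 72 − 33/2 = 55.5, R_n = min(1.2×55.5×25×400, 2.4×30×25×400) = 666 kN/bolt; interior L_c = 103 − 33 = 70, R_n = 720 kN/bolt. φR_n = 0.75 × (2×666 + 2×720) = 2079.0 kN.
Tension rupture (net): A_n = (312 − 2×35)×25 = 6050 mm² (U = 1.0, A_e = A_n). φR_n = 0.75 × 400 × 6050 = 1815.0 kN.
Governing: min(788.9, 2079.0, 1815.0) = 788.9 kN → bolt shear.

788.9 kN (bolt shear governs)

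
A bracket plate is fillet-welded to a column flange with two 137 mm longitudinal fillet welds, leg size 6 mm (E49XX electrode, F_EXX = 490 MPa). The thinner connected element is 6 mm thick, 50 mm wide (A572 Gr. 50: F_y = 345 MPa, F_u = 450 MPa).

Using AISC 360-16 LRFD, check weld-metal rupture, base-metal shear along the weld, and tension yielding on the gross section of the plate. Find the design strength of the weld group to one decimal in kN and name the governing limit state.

93.2 kN (gross-section yield governs)

Weld metal: throat = 0.707×6 = 4.242 mm, L = 2×137 = 274 mm. φR_n = 0.75 × 0.6 × 490 × 4.242 × 274 = 256.3 kN.
Base metal shear (6 mm plate): yield φR_n = 1.0×0.6×345×6×274 = 340.3 kN; rupture φR_n = 0.75×0.6×450×6×274 = 332.9 kN; take 332.9 kN (rupture).
Tension yield (gross): A_g = 50×6 = 300 mm². φR_n = 0.90 × 345 × 300 = 93.2 kN.
Governing: min(256.3, 332.9, 93.2) = 93.2 kN → gross-section yield.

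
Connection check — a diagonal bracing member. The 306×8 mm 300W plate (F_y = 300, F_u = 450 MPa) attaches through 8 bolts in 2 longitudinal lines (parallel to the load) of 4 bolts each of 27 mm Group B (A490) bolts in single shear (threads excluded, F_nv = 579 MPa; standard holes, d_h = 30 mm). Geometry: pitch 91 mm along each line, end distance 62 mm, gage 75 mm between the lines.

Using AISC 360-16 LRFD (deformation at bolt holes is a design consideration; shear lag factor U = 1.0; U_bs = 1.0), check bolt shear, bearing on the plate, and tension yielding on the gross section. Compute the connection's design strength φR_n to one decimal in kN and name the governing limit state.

Bolt shear: A_b = π(27)²/4 = 572.56 mm². φR_n = 0.75 × 579 × 572.56 × 8 × 1 = 1989.1 kN.
Bearing (8 mm plate, F_u = 450 MPa): end bolts L_c = 62 − 30/2 = 47, R_n = min(1.2×47×8×450, 2.4×27×8×450) = 203.04 kN/bolt; interior L_c = 91 − 30 = 61, R_n = 233.28 kN/bolt. φR_n = 0.75 × (2×203.04 + 6×233.28) = 1354.3 kN.
Tension yield (gross): A_g = 306×8 = 2448 mm². φR_n = 0.90 × 300 × 2448 = 661.0 kN.
Governing: min(1989.1, 1354.3, 661.0) = 661.0 kN → gross-section yield.

661.0 kN (gross-section yield governs)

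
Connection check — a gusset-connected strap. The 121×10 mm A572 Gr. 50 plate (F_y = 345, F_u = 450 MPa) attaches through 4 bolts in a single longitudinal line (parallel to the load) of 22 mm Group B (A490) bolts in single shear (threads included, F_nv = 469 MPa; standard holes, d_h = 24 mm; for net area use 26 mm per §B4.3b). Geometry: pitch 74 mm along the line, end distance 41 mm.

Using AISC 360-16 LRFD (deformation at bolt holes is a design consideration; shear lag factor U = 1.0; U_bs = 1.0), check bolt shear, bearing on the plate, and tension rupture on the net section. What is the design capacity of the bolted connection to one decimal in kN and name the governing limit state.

320.6 kN (net-section rupture governs)

Bolt shear: A_b = π(22)²/4 = 380.13 mm². φR_n = 0.75 × 469 × 380.13 × 4 × 1 = 534.8 kN.
Bearing (10 mm plate, F_u = 450 MPa): end bolts L_c = 41 − 24/2 = 29, R_n = min(1.2×29×10×450, 2.4×22×10×450) = 156.6 kN/bolt; interior L_c = 74 − 24 = 50, R_n = 237.6 kN/bolt. φR_n = 0.75 × (1×156.6 + 3×237.6) = 652.1 kN.
Tension rupture (net): A_n = (121 − 1×26)×10 = 950 mm² (U = 1.0, A_e = A_n). φR_n = 0.75 × 450 × 950 = 320.6 kN.
Governing: min(534.8, 652.1, 320.6) = 320.6 kN → net-section rupture.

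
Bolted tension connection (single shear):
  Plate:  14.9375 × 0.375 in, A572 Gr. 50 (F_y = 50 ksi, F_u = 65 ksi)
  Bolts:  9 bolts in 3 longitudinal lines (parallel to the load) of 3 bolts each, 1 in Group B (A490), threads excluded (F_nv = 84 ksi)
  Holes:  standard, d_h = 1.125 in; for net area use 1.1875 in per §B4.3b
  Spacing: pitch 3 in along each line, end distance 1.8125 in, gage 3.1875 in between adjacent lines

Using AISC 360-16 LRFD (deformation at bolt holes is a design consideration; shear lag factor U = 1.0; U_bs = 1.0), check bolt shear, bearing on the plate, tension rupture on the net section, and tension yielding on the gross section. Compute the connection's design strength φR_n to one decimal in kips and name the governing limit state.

207.9 kips (net-section rupture governs)

Bolt shear: A_b = π(1)²/4 = 0.7854 in². φR_n = 0.75 × 84 × 0.7854 × 9 × 1 = 445.3 kips.
Bearing (0.375 in plate, F_u = 65 ksi): end bolts L_c = 1.8125 − 1.125/2 = 1.25, R_n = min(1.2×1.25×0.375×65, 2.4×1×0.375×65) = 36.563 kips/bolt; interior L_c = 3 − 1.125 = 1.875, R_n = 54.844 kips/bolt. φR_n = 0.75 × (3×36.563 + 6×54.844) = 329.1 kips.
Tension rupture (net): A_n = (14.9375 − 3×1.1875)×0.375 = 4.2656 in² (U = 1.0, A_e = A_n). φR_n = 0.75 × 65 × 4.2656 = 207.9 kips.
Tension yield (gross): A_g = 14.9375×0.375 = 5.6016 in². φR_n = 0.90 × 50 × 5.6016 = 252.1 kips.
Governing: min(445.3, 329.1, 207.9, 252.1) = 207.9 kips → net-section rupture.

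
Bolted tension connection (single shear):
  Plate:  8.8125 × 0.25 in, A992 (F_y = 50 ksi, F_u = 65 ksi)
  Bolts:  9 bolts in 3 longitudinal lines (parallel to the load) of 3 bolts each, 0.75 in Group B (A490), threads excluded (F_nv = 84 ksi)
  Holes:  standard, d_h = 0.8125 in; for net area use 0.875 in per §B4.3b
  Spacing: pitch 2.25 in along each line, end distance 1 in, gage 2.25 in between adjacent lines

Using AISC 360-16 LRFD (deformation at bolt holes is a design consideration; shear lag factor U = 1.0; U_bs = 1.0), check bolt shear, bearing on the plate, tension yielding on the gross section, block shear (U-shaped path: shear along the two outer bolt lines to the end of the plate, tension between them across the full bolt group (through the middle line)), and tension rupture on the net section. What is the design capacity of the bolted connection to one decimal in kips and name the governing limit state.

75.4 kips (net-section rupture governs)

Bolt shear: A_b = π(0.75)²/4 = 0.44179 in². φR_n = 0.75 × 84 × 0.44179 × 9 × 1 = 250.5 kips.
Bearing (0.25 in plate, F_u = 65 ksi): end bolts L_c = 1 − 0.8125/2 = 0.59375, R_n = min(1.2×0.59375×0.25×65, 2.4×0.75×0.25×65) = 11.578 kips/bolt; interior L_c = 2.25 − 0.8125 = 1.4375, R_n = 28.031 kips/bolt. φR_n = 0.75 × (3×11.578 + 6×28.031) = 152.2 kips.
Tension yield (gross): A_g = 8.8125×0.25 = 2.2031 in². φR_n = 0.90 × 50 × 2.2031 = 99.1 kips.
Block shear: shear path 2×[1+2×2.25] = 2×5.5 in, A_gv = 2.75, A_nv = 2×(5.5 − 2.5×0.875)×0.25 = 1.6563 in²; tension across gage: (4.5 − 2×0.875)×0.25 = 0.6875 in². R_n = min(0.6×65×1.6563, 0.6×50×2.75) + 1.0×65×0.6875 = min(64.596, 82.5) + 44.688 = 109.28 kips. φR_n = 0.75 × 109.28 = 82.0 kips.
Tension rupture (net): A_n = (8.8125 − 3×0.875)×0.25 = 1.5469 in² (U = 1.0, A_e = A_n). φR_n = 0.75 × 65 × 1.5469 = 75.4 kips.
Governing: min(250.5, 152.2, 99.1, 82.0, 75.4) = 75.4 kips → net-section rupture.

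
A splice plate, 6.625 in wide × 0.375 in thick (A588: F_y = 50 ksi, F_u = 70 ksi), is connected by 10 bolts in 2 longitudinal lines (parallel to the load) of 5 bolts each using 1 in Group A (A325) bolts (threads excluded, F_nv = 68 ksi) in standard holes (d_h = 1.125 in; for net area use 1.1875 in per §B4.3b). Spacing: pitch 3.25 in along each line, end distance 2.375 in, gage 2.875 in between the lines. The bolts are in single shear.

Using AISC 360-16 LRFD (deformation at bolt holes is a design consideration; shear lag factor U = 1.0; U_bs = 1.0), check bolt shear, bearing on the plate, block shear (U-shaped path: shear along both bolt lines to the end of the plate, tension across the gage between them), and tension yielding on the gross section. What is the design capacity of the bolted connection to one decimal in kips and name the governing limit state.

Bolt shear: A_b = π(1)²/4 = 0.7854 in². φR_n = 0.75 × 68 × 0.7854 × 10 × 1 = 400.6 kips.
Bearing (0.375 in plate, F_u = 70 ksi): end bolts L_c = 2.375 − 1.125/2 = 1.8125, R_n = min(1.2×1.8125×0.375×70, 2.4×1×0.375×70) = 57.094 kips/bolt; interior L_c = 3.25 − 1.125 = 2.125, R_n = 63 kips/bolt. φR_n = 0.75 × (2×57.094 + 8×63) = 463.6 kips.
Block shear: shear path 2×[2.375+4×3.25] = 2×15.375 in, A_gv = 11.531, A_nv = 2×(15.375 − 4.5×1.1875)×0.375 = 7.5234 in²; tension across gage: (2.875 − 1×1.1875)×0.375 = 0.63281 in². R_n = min(0.6×70×7.5234, 0.6×50×11.531) + 1.0×70×0.63281 = min(315.98, 345.93) + 44.297 = 360.28 kips. φR_n = 0.75 × 360.28 = 270.2 kips.
Tension yield (gross): A_g = 6.625×0.375 = 2.4844 in². φR_n = 0.90 × 50 × 2.4844 = 111.8 kips.
Governing: min(400.6, 463.6, 270.2, 111.8) = 111.8 kips → gross-section yield.

111.8 kips (gross-section yield governs)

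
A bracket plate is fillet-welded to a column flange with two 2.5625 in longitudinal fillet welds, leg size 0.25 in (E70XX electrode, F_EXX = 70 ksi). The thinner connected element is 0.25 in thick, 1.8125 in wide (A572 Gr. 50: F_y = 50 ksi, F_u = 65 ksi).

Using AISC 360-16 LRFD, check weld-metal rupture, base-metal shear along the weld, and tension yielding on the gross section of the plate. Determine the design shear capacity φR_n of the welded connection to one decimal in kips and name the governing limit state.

20.4 kips (gross-section yield governs)

Weld metal: throat = 0.707×0.25 = 0.17675 in, L = 2×2.5625 = 5.125 in. φR_n = 0.75 × 0.6 × 70 × 0.17675 × 5.125 = 28.5 kips.
Base metal shear (0.25 in plate): yield φR_n = 1.0×0.6×50×0.25×5.125 = 38.4 kips; rupture φR_n = 0.75×0.6×65×0.25×5.125 = 37.5 kips; take 37.5 kips (rupture).
Tension yield (gross): A_g = 1.8125×0.25 = 0.45313 in². φR_n = 0.90 × 50 × 0.45313 = 20.4 kips.
Governing: min(28.5, 37.5, 20.4) = 20.4 kips → gross-section yield.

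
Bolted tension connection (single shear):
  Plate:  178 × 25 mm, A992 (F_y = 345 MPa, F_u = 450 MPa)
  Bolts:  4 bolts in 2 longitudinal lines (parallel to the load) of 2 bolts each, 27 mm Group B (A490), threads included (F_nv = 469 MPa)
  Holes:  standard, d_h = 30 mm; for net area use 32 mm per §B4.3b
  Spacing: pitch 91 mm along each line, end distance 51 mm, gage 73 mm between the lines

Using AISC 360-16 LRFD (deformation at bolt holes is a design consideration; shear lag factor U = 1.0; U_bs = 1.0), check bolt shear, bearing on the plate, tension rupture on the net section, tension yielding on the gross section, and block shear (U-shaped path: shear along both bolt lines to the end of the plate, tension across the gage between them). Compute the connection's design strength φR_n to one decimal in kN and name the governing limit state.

805.6 kN (bolt shear governs)

Bolt shear: A_b = π(27)²/4 = 572.56 mm². φR_n = 0.75 × 469 × 572.56 × 4 × 1 = 805.6 kN.
Bearing (25 mm plate, F_u = 450 MPa): end bolts L_c = 51 − 30/2 = 36, R_n = min(1.2×36×25×450, 2.4×27×25×450) = 486 kN/bolt; interior L_c = 91 − 30 = 61, R_n = 729 kN/bolt. φR_n = 0.75 × (2×486 + 2×729) = 1822.5 kN.
Tension rupture (net): A_n = (178 − 2×32)×25 = 2850 mm² (U = 1.0, A_e = A_n). φR_n = 0.75 × 450 × 2850 = 961.9 kN.
Tension yield (gross): A_g = 178×25 = 4450 mm². φR_n = 0.90 × 345 × 4450 = 1381.7 kN.
Block shear: shear path 2×[51+1×91] = 2×142 mm, A_gv = 7100, A_nv = 2×(142 − 1.5×32)×25 = 4700 mm²; tension across gage: (73 − 1×32)×25 = 1025 mm². R_n = min(0.6×450×4700, 0.6×345×7100) + 1.0×450×1025 = min(1269, 1469.7) + 461.25 = 1730.3 kN. φR_n = 0.75 × 1730.3 = 1297.7 kN.
Governing: min(805.6, 1822.5, 961.9, 1381.7, 1297.7) = 805.6 kN → bolt shear.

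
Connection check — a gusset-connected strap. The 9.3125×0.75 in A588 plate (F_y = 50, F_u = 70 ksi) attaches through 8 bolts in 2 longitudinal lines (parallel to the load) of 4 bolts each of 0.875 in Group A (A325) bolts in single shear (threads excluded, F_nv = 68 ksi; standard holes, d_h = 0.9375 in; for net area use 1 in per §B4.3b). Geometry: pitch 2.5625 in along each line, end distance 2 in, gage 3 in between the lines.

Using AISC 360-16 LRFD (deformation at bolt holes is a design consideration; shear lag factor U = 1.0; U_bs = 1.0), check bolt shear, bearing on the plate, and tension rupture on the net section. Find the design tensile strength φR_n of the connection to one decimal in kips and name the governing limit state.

245.3 kips (bolt shear governs)

Bolt shear: A_b = π(0.875)²/4 = 0.60132 in². φR_n = 0.75 × 68 × 0.60132 × 8 × 1 = 245.3 kips.
Bearing (0.75 in plate, F_u = 70 ksi): end bolts L_c = 2 − 0.9375/2 = 1.53125, R_n = min(1.2×1.53125×0.75×70, 2.4×0.875×0.75×70) = 96.469 kips/bolt; interior L_c = 2.5625 − 0.9375 = 1.625, R_n = 102.38 kips/bolt. φR_n = 0.75 × (2×96.469 + 6×102.38) = 605.4 kips.
Tension rupture (net): A_n = (9.3125 − 2×1)×0.75 = 5.4844 in² (U = 1.0, A_e = A_n). φR_n = 0.75 × 70 × 5.4844 = 287.9 kips.
Governing: min(245.3, 605.4, 287.9) = 245.3 kips → bolt shear.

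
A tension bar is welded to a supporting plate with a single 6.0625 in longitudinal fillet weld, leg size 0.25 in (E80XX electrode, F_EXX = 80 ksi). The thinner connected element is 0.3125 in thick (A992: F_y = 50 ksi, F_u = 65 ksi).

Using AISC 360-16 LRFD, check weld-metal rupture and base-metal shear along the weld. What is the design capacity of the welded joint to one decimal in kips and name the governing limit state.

Weld metal: throat = 0.707×0.25 = 0.17675 in, L = 6.0625 in. φR_n = 0.75 × 0.6 × 80 × 0.17675 × 6.0625 = 38.6 kips.
Base metal shear (0.3125 in plate): yield φR_n = 1.0×0.6×50×0.3125×6.0625 = 56.8 kips; rupture φR_n = 0.75×0.6×65×0.3125×6.0625 = 55.4 kips; take 55.4 kips (rupture).
Governing: min(38.6, 55.4) = 38.6 kips → weld metal.

38.6 kips (weld metal governs)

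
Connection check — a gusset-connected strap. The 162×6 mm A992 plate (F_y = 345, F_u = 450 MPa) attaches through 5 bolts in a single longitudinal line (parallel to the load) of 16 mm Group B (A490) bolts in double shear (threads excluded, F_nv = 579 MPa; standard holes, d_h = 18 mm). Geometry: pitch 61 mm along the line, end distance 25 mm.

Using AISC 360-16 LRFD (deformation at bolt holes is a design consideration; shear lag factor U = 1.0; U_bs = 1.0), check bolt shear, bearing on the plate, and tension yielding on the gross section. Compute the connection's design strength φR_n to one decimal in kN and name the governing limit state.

Bolt shear: A_b = π(16)²/4 = 201.06 mm². φR_n = 0.75 × 579 × 201.06 × 5 × 2 = 873.1 kN.
Bearing (6 mm plate, F_u = 450 MPa): end bolts L_c = 25 − 18/2 = 16, R_n = min(1.2×16×6×450, 2.4×16×6×450) = 51.84 kN/bolt; interior L_c = 61 − 18 = 43, R_n = 103.68 kN/bolt. φR_n = 0.75 × (1×51.84 + 4×103.68) = 349.9 kN.
Tension yield (gross): A_g = 162×6 = 972 mm². φR_n = 0.90 × 345 × 972 = 301.8 kN.
Governing: min(873.1, 349.9, 301.8) = 301.8 kN → gross-section yield.

301.8 kN (gross-section yield governs)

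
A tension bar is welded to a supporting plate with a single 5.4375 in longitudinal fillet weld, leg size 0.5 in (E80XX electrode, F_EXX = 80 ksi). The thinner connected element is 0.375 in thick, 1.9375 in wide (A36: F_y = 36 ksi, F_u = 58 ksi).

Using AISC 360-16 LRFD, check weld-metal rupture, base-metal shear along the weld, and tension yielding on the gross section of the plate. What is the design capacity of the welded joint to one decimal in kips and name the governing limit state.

23.5 kips (gross-section yield governs)

Weld metal: throat = 0.707×0.5 = 0.3535 in, L = 5.4375 in. φR_n = 0.75 × 0.6 × 80 × 0.3535 × 5.4375 = 69.2 kips.
Base metal shear (0.375 in plate): yield φR_n = 1.0×0.6×36×0.375×5.4375 = 44.0 kips; rupture φR_n = 0.75×0.6×58×0.375×5.4375 = 53.2 kips; take 44.0 kips (yield).
Tension yield (gross): A_g = 1.9375×0.375 = 0.72656 in². φR_n = 0.90 × 36 × 0.72656 = 23.5 kips.
Governing: min(69.2, 44.0, 23.5) = 23.5 kips → gross-section yield.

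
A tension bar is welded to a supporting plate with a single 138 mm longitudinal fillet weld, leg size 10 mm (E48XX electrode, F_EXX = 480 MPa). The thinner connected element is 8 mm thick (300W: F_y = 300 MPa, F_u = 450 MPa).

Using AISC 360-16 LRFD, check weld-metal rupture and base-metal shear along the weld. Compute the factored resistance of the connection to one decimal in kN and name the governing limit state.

Weld metal: throat = 0.707×10 = 7.07 mm, L = 138 mm. φR_n = 0.75 × 0.6 × 480 × 7.07 × 138 = 210.7 kN.
Base metal shear (8 mm plate): yield φR_n = 1.0×0.6×300×8×138 = 198.7 kN; rupture φR_n = 0.75×0.6×450×8×138 = 223.6 kN; take 198.7 kN (yield).
Governing: min(210.7, 198.7) = 198.7 kN → base-metal shear.

198.7 kN (base-metal shear governs)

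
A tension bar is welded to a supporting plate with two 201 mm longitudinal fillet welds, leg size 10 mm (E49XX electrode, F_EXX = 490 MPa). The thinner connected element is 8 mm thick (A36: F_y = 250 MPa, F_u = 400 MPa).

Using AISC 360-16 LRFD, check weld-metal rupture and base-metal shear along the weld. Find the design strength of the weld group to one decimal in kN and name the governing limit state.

482.4 kN (base-metal shear governs)

Weld metal: throat = 0.707×10 = 7.07 mm, L = 2×201 = 402 mm. φR_n = 0.75 × 0.6 × 490 × 7.07 × 402 = 626.7 kN.
Base metal shear (8 mm plate): yield φR_n = 1.0×0.6×250×8×402 = 482.4 kN; rupture φR_n = 0.75×0.6×400×8×402 = 578.9 kN; take 482.4 kN (yield).
Governing: min(626.7, 482.4) = 482.4 kN → base-metal shear.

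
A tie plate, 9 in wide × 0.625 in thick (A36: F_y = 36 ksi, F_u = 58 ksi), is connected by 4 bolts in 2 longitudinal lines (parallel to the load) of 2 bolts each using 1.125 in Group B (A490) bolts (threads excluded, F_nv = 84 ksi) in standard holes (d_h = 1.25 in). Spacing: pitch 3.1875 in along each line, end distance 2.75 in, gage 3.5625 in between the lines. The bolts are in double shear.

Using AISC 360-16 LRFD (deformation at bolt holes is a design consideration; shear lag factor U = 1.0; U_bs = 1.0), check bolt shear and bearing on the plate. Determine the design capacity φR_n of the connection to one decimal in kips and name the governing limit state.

265.1 kips (bearing governs)

Bolt shear: A_b = π(1.125)²/4 = 0.99402 in². φR_n = 0.75 × 84 × 0.99402 × 4 × 2 = 501.0 kips.
Bearing (0.625 in plate, F_u = 58 ksi): end bolts L_c = 2.75 − 1.25/2 = 2.125, R_n = min(1.2×2.125×0.625×58, 2.4×1.125×0.625×58) = 92.438 kips/bolt; interior L_c = 3.1875 − 1.25 = 1.9375, R_n = 84.281 kips/bolt. φR_n = 0.75 × (2×92.438 + 2×84.281) = 265.1 kips.
Governing: min(501.0, 265.1) = 265.1 kips → bearing.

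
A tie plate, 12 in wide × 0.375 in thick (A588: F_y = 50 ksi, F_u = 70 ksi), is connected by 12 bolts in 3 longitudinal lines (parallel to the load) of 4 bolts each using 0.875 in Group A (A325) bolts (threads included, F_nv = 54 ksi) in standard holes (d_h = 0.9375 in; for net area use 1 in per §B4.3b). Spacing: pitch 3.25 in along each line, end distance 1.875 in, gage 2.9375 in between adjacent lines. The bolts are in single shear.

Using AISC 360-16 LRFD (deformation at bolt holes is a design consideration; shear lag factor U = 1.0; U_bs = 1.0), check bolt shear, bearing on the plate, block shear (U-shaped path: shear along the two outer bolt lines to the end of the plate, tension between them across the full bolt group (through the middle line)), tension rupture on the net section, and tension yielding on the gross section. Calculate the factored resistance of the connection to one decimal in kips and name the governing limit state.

Bolt shear: A_b = π(0.875)²/4 = 0.60132 in². φR_n = 0.75 × 54 × 0.60132 × 12 × 1 = 292.2 kips.
Bearing (0.375 in plate, F_u = 70 ksi): end bolts L_c = 1.875 − 0.9375/2 = 1.40625, R_n = min(1.2×1.40625×0.375×70, 2.4×0.875×0.375×70) = 44.297 kips/bolt; interior L_c = 3.25 − 0.9375 = 2.3125, R_n = 55.125 kips/bolt. φR_n = 0.75 × (3×44.297 + 9×55.125) = 471.8 kips.
Block shear: shear path 2×[1.875+3×3.25] = 2×11.625 in, A_gv = 8.7188, A_nv = 2×(11.625 − 3.5×1)×0.375 = 6.0938 in²; tension across gage: (5.875 − 2×1)×0.375 = 1.4531 in². R_n = min(0.6×70×6.0938, 0.6×50×8.7188) + 1.0×70×1.4531 = min(255.94, 261.56) + 101.72 = 357.66 kips. φR_n = 0.75 × 357.66 = 268.2 kips.
Tension rupture (net): A_n = (12 − 3×1)×0.375 = 3.375 in² (U = 1.0, A_e = A_n). φR_n = 0.75 × 70 × 3.375 = 177.2 kips.
Tension yield (gross): A_g = 12×0.375 = 4.5 in². φR_n = 0.90 × 50 × 4.5 = 202.5 kips.
Governing: min(292.2, 471.8, 268.2, 177.2, 202.5) = 177.2 kips → net-section rupture.

177.2 kips (net-section rupture governs)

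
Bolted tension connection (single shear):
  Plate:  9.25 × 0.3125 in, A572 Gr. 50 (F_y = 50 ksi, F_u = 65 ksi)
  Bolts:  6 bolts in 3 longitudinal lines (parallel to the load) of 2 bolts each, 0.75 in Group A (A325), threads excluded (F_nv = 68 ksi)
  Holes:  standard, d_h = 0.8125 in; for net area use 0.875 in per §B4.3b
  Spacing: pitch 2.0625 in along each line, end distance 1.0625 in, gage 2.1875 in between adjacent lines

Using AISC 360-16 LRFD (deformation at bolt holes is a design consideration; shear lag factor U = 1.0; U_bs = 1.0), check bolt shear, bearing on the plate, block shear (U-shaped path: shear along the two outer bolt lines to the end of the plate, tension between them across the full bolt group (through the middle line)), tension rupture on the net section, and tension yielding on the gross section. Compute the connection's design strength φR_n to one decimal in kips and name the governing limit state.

73.1 kips (block shear governs)

Bolt shear: A_b = π(0.75)²/4 = 0.44179 in². φR_n = 0.75 × 68 × 0.44179 × 6 × 1 = 135.2 kips.
Bearing (0.3125 in plate, F_u = 65 ksi): end bolts L_c = 1.0625 − 0.8125/2 = 0.65625, R_n = min(1.2×0.65625×0.3125×65, 2.4×0.75×0.3125×65) = 15.996 kips/bolt; interior L_c = 2.0625 − 0.8125 = 1.25, R_n = 30.469 kips/bolt. φR_n = 0.75 × (3×15.996 + 3×30.469) = 104.5 kips.
Block shear: shear path 2×[1.0625+1×2.0625] = 2×3.125 in, A_gv = 1.9531, A_nv = 2×(3.125 − 1.5×0.875)×0.3125 = 1.1328 in²; tension across gage: (4.375 − 2×0.875)×0.3125 = 0.82031 in². R_n = min(0.6×65×1.1328, 0.6×50×1.9531) + 1.0×65×0.82031 = min(44.179, 58.593) + 53.32 = 97.499 kips. φR_n = 0.75 × 97.499 = 73.1 kips.
Tension rupture (net): A_n = (9.25 − 3×0.875)×0.3125 = 2.0703 in² (U = 1.0, A_e = A_n). φR_n = 0.75 × 65 × 2.0703 = 100.9 kips.
Tension yield (gross): A_g = 9.25×0.3125 = 2.8906 in². φR_n = 0.90 × 50 × 2.8906 = 130.1 kips.
Governing: min(135.2, 104.5, 73.1, 100.9, 130.1) = 73.1 kips → block shear.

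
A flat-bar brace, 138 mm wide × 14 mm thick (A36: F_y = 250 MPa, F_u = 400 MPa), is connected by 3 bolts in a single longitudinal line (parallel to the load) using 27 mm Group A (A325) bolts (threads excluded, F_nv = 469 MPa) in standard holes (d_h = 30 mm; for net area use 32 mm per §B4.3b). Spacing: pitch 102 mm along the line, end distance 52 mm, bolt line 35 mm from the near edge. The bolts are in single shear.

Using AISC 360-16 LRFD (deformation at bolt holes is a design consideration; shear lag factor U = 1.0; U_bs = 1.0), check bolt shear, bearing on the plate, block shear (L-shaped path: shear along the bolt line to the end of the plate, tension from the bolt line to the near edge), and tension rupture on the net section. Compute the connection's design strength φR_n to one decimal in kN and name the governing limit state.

Bolt shear: A_b = π(27)²/4 = 572.56 mm². φR_n = 0.75 × 469 × 572.56 × 3 × 1 = 604.2 kN.
Bearing (14 mm plate, F_u = 400 MPa): end bolts L_c = 52 − 30/2 = 37, R_n = min(1.2×37×14×400, 2.4×27×14×400) = 248.64 kN/bolt; interior L_c = 102 − 30 = 72, R_n = 362.88 kN/bolt. φR_n = 0.75 × (1×248.64 + 2×362.88) = 730.8 kN.
Block shear: shear path 1×[52+2×102] = 1×256 mm, A_gv = 3584, A_nv = 1×(256 − 2.5×32)×14 = 2464 mm²; tension to near edge: (35 − 0.5×32)×14 = 266 mm². R_n = min(0.6×400×2464, 0.6×250×3584) + 1.0×400×266 = min(591.36, 537.6) + 106.4 = 644 kN. φR_n = 0.75 × 644 = 483.0 kN.
Tension rupture (net): A_n = (138 − 1×32)×14 = 1484 mm² (U = 1.0, A_e = A_n). φR_n = 0.75 × 400 × 1484 = 445.2 kN.
Governing: min(604.2, 730.8, 483.0, 445.2) = 445.2 kN → net-section rupture.

445.2 kN (net-section rupture governs)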